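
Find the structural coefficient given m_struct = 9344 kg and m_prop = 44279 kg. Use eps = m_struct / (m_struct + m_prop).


eps = 9344 / (9344 + 44279) = 0.1743

0.1743


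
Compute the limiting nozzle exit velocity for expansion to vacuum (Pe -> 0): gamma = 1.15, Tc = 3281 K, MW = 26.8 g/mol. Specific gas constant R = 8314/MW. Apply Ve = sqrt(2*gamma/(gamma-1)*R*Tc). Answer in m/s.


R = 8314 / 26.8 = 310.22 J/(kg.K)
Ve = sqrt(2 * 1.15 / (1.15 - 1) * 310.22 * 3281) = 3951 m/s

3951 m/s


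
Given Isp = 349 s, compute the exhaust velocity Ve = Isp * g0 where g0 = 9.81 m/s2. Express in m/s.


Ve = Isp * g0 = 349 * 9.81 = 3423.7 m/s

3423.7 m/s


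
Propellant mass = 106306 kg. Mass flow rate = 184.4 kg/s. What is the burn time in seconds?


tb = 106306 / 184.4 = 576.5 s

576.5 s


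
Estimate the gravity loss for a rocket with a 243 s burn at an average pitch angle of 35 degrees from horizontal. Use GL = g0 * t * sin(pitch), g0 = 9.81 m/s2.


GL = 9.81 * 243 * sin(35 deg) = 1367 m/s

1367 m/s


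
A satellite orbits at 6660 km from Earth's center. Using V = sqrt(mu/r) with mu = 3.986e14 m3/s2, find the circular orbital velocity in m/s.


V = sqrt(3.986e14 / 6660000) = 7736 m/s

7736 m/s


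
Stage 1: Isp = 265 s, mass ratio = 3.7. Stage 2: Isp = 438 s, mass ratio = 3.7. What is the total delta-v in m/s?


dV1 = 265 * 9.81 * ln(3.7) = 3401.2 m/s
dV2 = 438 * 9.81 * ln(3.7) = 5621.6 m/s
Total dV = 3401.2 + 5621.6 = 9022.8 m/s ~ 9023 m/s

9023 m/s


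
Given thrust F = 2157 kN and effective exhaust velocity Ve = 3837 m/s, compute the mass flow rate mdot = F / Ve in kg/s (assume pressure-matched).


mdot = F / Ve = 2157000 / 3837 = 562.2 kg/s

562.2 kg/s


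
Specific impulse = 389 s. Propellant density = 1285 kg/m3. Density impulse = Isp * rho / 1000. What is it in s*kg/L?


rho*Isp = 389 * 1285 / 1000 = 500 s*kg/L

500 s*kg/L


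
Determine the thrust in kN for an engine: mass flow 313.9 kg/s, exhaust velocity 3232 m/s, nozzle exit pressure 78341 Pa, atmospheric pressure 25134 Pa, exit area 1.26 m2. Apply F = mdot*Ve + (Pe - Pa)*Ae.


F = 313.9 * 3232 + (78341 - 25134) * 1.26 = 1.0816e+06 N = 1081.6 kN

1081.6 kN


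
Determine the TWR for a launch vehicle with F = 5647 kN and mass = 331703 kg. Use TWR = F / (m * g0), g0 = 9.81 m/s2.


TWR = 5647000 / (331703 * 9.81) = 1.74

1.74


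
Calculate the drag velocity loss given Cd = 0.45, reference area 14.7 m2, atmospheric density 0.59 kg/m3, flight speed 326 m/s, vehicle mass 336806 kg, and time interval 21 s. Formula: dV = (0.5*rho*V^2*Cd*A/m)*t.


D = 0.5 * 0.59 * 326^2 * 0.45 * 14.7 = 207389.64 N
a = 207389.64 / 336806 = 0.6158 m/s2
dV = 0.6158 * 21 = 12.9 m/s

12.9 m/s


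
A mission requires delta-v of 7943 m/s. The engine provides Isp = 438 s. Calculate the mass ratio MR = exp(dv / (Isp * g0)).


Ve = 438 * 9.81 = 4296.78 m/s
MR = exp(7943 / 4296.78) = 6.351

6.351


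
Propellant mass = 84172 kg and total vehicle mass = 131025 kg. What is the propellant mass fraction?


PMF = 84172 / 131025 = 0.642

0.642


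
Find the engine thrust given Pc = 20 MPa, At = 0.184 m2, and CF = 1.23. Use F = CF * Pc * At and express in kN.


F = 1.23 * 20e6 * 0.184 = 4.5264e+06 N = 4526.4 kN

4526.4 kN


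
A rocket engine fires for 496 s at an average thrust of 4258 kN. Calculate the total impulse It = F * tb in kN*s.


It = 4258 * 496 = 2111968 kN*s

2111968 kN*s


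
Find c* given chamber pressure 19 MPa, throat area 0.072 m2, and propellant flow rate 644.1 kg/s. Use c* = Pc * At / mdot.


c* = 19e6 * 0.072 / 644.1 = 2124 m/s

2124 m/s


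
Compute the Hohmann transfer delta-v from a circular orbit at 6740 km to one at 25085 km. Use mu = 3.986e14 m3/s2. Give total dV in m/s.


V1 = sqrt(mu/r1) = 7690.22 m/s
dV1 = V1*(sqrt(2*r2/(r1+r2)) - 1) = 1965.32 m/s
V2 = sqrt(mu/r2) = 3986.22 m/s
dV2 = V2*(1 - sqrt(2*r1/(r1+r2))) = 1391.91 m/s
Total dV = 3357 m/s

3357 m/s


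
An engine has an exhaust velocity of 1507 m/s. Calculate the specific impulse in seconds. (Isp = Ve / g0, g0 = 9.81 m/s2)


Isp = Ve / g0 = 1507 / 9.81 = 153.6 s

153.6 s


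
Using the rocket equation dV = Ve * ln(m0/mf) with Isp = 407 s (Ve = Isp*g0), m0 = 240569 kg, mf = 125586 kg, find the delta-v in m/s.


Ve = 407 * 9.81 = 3992.67 m/s
dV = 3992.67 * ln(240569/125586) = 2595 m/s

2595 m/s


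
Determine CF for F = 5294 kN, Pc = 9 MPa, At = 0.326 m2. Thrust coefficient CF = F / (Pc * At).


CF = 5294000 / (9e6 * 0.326) = 1.8

1.8


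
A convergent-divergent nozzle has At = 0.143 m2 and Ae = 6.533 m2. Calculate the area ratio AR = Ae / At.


AR = 6.533 / 0.143 = 45.7

45.7


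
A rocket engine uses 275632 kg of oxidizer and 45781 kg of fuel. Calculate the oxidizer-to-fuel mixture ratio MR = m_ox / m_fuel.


MR = 275632 / 45781 = 6.02

6.02


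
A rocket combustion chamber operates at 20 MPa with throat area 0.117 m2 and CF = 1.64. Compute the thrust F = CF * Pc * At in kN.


F = 1.64 * 20e6 * 0.117 = 3.8376e+06 N = 3837.6 kN

3837.6 kN


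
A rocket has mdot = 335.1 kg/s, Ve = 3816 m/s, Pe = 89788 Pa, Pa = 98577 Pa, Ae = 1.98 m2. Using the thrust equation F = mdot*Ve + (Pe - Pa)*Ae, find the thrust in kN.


F = 335.1 * 3816 + (89788 - 98577) * 1.98 = 1.2613e+06 N = 1261.3 kN

1261.3 kN


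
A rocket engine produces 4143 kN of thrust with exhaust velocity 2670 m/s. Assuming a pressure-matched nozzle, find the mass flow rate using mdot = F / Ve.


mdot = F / Ve = 4143000 / 2670 = 1551.7 kg/s

1551.7 kg/s


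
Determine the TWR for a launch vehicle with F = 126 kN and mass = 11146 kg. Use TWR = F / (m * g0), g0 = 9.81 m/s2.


TWR = 126000 / (11146 * 9.81) = 1.15

1.15


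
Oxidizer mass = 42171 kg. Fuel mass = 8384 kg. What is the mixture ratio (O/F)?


MR = 42171 / 8384 = 5.03

5.03


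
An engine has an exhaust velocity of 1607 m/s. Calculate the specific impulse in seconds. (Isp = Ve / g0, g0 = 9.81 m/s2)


Isp = Ve / g0 = 1607 / 9.81 = 163.8 s

163.8 s


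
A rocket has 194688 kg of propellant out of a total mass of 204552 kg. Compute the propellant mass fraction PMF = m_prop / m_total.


PMF = 194688 / 204552 = 0.952

0.952


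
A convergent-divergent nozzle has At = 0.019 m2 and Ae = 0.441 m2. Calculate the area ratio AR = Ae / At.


AR = 0.441 / 0.019 = 23.2

23.2


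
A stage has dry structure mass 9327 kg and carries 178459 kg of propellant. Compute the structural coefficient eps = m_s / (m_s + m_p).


eps = 9327 / (9327 + 178459) = 0.0497

0.0497


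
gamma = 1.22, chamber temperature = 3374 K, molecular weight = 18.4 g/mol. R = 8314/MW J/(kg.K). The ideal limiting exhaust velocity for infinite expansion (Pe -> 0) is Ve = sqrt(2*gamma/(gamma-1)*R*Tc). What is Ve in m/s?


R = 8314 / 18.4 = 451.85 J/(kg.K)
Ve = sqrt(2 * 1.22 / (1.22 - 1) * 451.85 * 3374) = 4112 m/s

4112 m/s


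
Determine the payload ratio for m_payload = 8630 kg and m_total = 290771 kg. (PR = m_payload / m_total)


PR = 8630 / 290771 = 0.0297

0.0297


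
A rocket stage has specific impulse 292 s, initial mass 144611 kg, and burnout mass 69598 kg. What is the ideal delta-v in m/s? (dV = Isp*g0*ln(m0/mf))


Ve = 292 * 9.81 = 2864.52 m/s
dV = 2864.52 * ln(144611/69598) = 2095 m/s

2095 m/s


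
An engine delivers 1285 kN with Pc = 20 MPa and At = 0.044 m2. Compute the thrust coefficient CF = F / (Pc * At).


CF = 1285000 / (20e6 * 0.044) = 1.46

1.46


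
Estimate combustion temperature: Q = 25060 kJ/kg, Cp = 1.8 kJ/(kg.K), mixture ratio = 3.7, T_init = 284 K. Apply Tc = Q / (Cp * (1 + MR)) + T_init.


Tc = 25060 / (1.8 * (1 + 3.7)) + 284 = 3246 K

3246 K


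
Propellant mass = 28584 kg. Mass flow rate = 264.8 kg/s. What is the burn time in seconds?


tb = 28584 / 264.8 = 107.9 s

107.9 s


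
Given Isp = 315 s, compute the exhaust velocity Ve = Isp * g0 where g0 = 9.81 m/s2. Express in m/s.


Ve = Isp * g0 = 315 * 9.81 = 3090.2 m/s

3090.2 m/s


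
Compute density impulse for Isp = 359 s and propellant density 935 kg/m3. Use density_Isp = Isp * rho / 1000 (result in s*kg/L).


rho*Isp = 359 * 935 / 1000 = 336 s*kg/L

336 s*kg/L


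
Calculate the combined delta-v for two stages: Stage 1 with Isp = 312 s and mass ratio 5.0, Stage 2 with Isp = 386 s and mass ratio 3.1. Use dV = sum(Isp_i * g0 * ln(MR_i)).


dV1 = 312 * 9.81 * ln(5.0) = 4926.0 m/s
dV2 = 386 * 9.81 * ln(3.1) = 4284.2 m/s
Total dV = 4926.0 + 4284.2 = 9210.2 m/s ~ 9210 m/s

9210 m/s


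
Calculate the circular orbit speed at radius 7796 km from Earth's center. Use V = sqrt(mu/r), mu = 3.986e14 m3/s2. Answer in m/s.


V = sqrt(3.986e14 / 7796000) = 7150 m/s

7150 m/s


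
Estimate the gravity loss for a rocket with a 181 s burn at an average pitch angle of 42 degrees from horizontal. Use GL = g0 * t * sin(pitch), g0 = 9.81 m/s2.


GL = 9.81 * 181 * sin(42 deg) = 1188 m/s

1188 m/s


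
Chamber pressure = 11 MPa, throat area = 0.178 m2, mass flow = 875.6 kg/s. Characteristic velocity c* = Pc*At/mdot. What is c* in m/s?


c* = 11e6 * 0.178 / 875.6 = 2236 m/s

2236 m/s


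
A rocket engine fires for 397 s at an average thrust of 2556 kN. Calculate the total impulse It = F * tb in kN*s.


It = 2556 * 397 = 1014732 kN*s

1014732 kN*s


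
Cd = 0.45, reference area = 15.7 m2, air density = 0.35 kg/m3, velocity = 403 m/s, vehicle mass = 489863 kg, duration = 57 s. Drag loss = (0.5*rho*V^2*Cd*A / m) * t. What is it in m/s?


D = 0.5 * 0.35 * 403^2 * 0.45 * 15.7 = 200798.43 N
a = 200798.43 / 489863 = 0.4099 m/s2
dV = 0.4099 * 57 = 23.4 m/s

23.4 m/s


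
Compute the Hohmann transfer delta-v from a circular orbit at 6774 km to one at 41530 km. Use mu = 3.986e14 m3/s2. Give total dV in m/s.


V1 = sqrt(mu/r1) = 7670.9 m/s
dV1 = V1*(sqrt(2*r2/(r1+r2)) - 1) = 2388.0 m/s
V2 = sqrt(mu/r2) = 3098.04 m/s
dV2 = V2*(1 - sqrt(2*r1/(r1+r2))) = 1457.33 m/s
Total dV = 3845 m/s

3845 m/s


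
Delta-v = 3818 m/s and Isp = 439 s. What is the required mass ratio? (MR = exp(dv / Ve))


Ve = 439 * 9.81 = 4306.59 m/s
MR = exp(3818 / 4306.59) = 2.427

2.427


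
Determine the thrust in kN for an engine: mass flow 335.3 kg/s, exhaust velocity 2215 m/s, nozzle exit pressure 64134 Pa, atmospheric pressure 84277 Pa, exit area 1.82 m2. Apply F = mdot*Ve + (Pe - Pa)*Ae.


F = 335.3 * 2215 + (64134 - 84277) * 1.82 = 706029.0 N = 706.0 kN

706.0 kN


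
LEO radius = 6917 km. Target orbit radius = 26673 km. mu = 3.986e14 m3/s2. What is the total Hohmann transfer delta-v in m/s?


V1 = sqrt(mu/r1) = 7591.19 m/s
dV1 = V1*(sqrt(2*r2/(r1+r2)) - 1) = 1975.37 m/s
V2 = sqrt(mu/r2) = 3865.74 m/s
dV2 = V2*(1 - sqrt(2*r1/(r1+r2))) = 1384.88 m/s
Total dV = 3360 m/s

3360 m/s


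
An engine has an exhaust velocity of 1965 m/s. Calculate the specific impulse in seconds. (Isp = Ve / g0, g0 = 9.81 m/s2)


Isp = Ve / g0 = 1965 / 9.81 = 200.3 s

200.3 s


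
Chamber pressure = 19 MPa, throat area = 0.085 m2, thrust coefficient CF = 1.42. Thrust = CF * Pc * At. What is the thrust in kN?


F = 1.42 * 19e6 * 0.085 = 2.2933e+06 N = 2293.3 kN

2293.3 kN


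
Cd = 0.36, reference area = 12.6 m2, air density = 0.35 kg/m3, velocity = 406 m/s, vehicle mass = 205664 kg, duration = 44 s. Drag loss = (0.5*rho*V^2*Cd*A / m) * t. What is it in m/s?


D = 0.5 * 0.35 * 406^2 * 0.36 * 12.6 = 130846.82 N
a = 130846.82 / 205664 = 0.6362 m/s2
dV = 0.6362 * 44 = 28.0 m/s

28.0 m/s


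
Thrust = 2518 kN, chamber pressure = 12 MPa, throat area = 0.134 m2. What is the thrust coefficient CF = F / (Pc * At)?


CF = 2518000 / (12e6 * 0.134) = 1.57

1.57


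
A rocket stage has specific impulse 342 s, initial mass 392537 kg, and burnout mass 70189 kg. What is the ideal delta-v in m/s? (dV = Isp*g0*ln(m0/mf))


Ve = 342 * 9.81 = 3355.02 m/s
dV = 3355.02 * ln(392537/70189) = 5775 m/s

5775 m/s


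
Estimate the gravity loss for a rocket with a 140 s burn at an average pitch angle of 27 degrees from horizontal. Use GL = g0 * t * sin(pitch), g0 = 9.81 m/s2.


GL = 9.81 * 140 * sin(27 deg) = 624 m/s

624 m/s


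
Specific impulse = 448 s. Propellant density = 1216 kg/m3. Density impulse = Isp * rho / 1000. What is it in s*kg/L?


rho*Isp = 448 * 1216 / 1000 = 545 s*kg/L

545 s*kg/L


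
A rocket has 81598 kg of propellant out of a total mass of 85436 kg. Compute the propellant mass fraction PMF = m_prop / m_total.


PMF = 81598 / 85436 = 0.955

0.955


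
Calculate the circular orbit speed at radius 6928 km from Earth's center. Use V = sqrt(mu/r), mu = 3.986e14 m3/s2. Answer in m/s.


V = sqrt(3.986e14 / 6928000) = 7585 m/s

7585 m/s


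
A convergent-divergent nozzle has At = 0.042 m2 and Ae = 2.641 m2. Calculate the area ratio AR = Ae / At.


AR = 2.641 / 0.042 = 62.9

62.9


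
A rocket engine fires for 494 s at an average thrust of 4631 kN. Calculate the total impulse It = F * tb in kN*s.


It = 4631 * 494 = 2287714 kN*s

2287714 kN*s


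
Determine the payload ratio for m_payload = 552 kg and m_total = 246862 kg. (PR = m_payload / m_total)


PR = 552 / 246862 = 0.0022

0.0022


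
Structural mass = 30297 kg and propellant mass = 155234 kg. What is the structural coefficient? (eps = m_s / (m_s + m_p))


eps = 30297 / (30297 + 155234) = 0.1633

0.1633


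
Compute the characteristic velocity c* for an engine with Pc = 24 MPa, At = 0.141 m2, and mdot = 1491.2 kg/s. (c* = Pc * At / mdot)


c* = 24e6 * 0.141 / 1491.2 = 2269 m/s

2269 m/s


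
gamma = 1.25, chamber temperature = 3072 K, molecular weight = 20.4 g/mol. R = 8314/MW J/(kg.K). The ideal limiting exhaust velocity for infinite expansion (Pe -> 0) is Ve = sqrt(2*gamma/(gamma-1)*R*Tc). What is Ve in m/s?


R = 8314 / 20.4 = 407.55 J/(kg.K)
Ve = sqrt(2 * 1.25 / (1.25 - 1) * 407.55 * 3072) = 3538 m/s

3538 m/s


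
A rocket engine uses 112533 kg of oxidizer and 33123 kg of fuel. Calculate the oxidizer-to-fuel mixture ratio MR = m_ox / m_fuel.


MR = 112533 / 33123 = 3.4

3.4


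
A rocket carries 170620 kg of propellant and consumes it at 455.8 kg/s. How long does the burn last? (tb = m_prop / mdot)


tb = 170620 / 455.8 = 374.3 s

374.3 s


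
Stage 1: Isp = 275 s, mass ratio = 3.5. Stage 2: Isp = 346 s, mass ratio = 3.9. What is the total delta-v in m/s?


dV1 = 275 * 9.81 * ln(3.5) = 3379.6 m/s
dV2 = 346 * 9.81 * ln(3.9) = 4619.5 m/s
Total dV = 3379.6 + 4619.5 = 7999.1 m/s ~ 7999 m/s

7999 m/s


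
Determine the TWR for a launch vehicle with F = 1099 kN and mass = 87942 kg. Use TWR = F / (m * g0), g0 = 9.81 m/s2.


TWR = 1099000 / (87942 * 9.81) = 1.27

1.27


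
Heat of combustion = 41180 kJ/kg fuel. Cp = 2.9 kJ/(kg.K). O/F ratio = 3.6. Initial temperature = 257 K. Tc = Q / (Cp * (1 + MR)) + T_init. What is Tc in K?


Tc = 41180 / (2.9 * (1 + 3.6)) + 257 = 3344 K

3344 K


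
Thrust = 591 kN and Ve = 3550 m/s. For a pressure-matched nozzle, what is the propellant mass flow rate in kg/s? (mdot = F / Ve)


mdot = F / Ve = 591000 / 3550 = 166.5 kg/s

166.5 kg/s


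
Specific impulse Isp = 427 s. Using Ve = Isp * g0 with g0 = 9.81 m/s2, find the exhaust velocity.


Ve = Isp * g0 = 427 * 9.81 = 4188.9 m/s

4188.9 m/s


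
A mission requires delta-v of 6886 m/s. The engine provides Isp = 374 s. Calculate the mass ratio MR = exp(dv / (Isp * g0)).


Ve = 374 * 9.81 = 3668.94 m/s
MR = exp(6886 / 3668.94) = 6.533

6.533


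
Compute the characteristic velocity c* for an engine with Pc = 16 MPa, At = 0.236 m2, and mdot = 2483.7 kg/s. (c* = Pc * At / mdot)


c* = 16e6 * 0.236 / 2483.7 = 1520 m/s

1520 m/s


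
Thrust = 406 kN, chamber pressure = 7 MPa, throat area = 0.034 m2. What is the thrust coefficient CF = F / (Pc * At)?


CF = 406000 / (7e6 * 0.034) = 1.71

1.71


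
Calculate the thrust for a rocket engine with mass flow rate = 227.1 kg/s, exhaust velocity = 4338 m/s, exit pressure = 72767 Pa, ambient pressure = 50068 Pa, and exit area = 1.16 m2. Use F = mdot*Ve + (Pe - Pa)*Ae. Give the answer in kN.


F = 227.1 * 4338 + (72767 - 50068) * 1.16 = 1.0115e+06 N = 1011.5 kN

1011.5 kN


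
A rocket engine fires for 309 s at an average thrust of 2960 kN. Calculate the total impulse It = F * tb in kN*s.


It = 2960 * 309 = 914640 kN*s

914640 kN*s


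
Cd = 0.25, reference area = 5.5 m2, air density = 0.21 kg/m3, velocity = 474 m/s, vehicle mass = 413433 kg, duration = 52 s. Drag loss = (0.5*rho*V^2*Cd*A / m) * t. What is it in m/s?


D = 0.5 * 0.21 * 474^2 * 0.25 * 5.5 = 32437.6 N
a = 32437.6 / 413433 = 0.0785 m/s2
dV = 0.0785 * 52 = 4.1 m/s

4.1 m/s


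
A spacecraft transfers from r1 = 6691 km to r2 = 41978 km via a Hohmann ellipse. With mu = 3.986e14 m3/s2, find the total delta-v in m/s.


V1 = sqrt(mu/r1) = 7718.33 m/s
dV1 = V1*(sqrt(2*r2/(r1+r2)) - 1) = 2418.99 m/s
V2 = sqrt(mu/r2) = 3081.47 m/s
dV2 = V2*(1 - sqrt(2*r1/(r1+r2))) = 1465.65 m/s
Total dV = 3885 m/s

3885 m/s


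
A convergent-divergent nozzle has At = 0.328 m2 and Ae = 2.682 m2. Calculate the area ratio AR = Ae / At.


AR = 2.682 / 0.328 = 8.2

8.2


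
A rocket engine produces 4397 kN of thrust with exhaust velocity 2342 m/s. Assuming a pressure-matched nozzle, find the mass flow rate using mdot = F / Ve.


mdot = F / Ve = 4397000 / 2342 = 1877.5 kg/s

1877.5 kg/s


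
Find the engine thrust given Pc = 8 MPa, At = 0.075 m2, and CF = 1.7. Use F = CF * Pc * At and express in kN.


F = 1.7 * 8e6 * 0.075 = 1.0200e+06 N = 1020.0 kN

1020.0 kN


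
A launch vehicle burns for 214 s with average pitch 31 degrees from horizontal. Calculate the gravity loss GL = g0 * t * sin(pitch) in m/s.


GL = 9.81 * 214 * sin(31 deg) = 1081 m/s

1081 m/s


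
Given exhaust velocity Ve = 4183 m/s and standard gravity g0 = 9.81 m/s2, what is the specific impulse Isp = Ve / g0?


Isp = Ve / g0 = 4183 / 9.81 = 426.4 s

426.4 s


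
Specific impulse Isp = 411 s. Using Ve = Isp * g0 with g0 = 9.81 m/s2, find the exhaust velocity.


Ve = Isp * g0 = 411 * 9.81 = 4031.9 m/s

4031.9 m/s


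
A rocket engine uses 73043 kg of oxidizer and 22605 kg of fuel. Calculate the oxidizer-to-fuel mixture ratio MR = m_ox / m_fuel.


MR = 73043 / 22605 = 3.23

3.23


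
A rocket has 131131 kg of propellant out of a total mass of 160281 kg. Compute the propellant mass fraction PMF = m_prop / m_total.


PMF = 131131 / 160281 = 0.818

0.818


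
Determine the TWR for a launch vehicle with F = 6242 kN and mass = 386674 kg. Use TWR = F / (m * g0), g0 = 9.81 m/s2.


TWR = 6242000 / (386674 * 9.81) = 1.65

1.65


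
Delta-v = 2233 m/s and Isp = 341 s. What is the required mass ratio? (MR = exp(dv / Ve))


Ve = 341 * 9.81 = 3345.21 m/s
MR = exp(2233 / 3345.21) = 1.949

1.949


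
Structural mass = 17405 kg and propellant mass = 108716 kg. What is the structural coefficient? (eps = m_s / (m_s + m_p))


eps = 17405 / (17405 + 108716) = 0.138

0.138


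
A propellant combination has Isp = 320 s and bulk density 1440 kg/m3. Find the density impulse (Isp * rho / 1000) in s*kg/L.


rho*Isp = 320 * 1440 / 1000 = 461 s*kg/L

461 s*kg/L


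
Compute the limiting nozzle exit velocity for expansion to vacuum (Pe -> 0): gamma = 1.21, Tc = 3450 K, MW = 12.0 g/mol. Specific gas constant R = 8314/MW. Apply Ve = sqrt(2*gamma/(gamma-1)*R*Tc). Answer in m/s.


R = 8314 / 12.0 = 692.83 J/(kg.K)
Ve = sqrt(2 * 1.21 / (1.21 - 1) * 692.83 * 3450) = 5248 m/s

5248 m/s


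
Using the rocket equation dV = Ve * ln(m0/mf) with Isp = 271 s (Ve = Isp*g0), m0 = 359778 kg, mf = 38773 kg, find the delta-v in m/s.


Ve = 271 * 9.81 = 2658.51 m/s
dV = 2658.51 * ln(359778/38773) = 5923 m/s

5923 m/s


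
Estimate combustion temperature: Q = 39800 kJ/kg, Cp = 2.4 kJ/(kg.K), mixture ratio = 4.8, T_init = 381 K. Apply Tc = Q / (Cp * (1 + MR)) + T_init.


Tc = 39800 / (2.4 * (1 + 4.8)) + 381 = 3240 K

3240 K


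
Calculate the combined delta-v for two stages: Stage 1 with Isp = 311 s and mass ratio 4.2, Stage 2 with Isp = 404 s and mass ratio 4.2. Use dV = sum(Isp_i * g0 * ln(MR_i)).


dV1 = 311 * 9.81 * ln(4.2) = 4378.3 m/s
dV2 = 404 * 9.81 * ln(4.2) = 5687.6 m/s
Total dV = 4378.3 + 5687.6 = 10065.9 m/s ~ 10066 m/s

10066 m/s


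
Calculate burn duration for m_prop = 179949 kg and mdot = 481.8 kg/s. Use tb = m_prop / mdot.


tb = 179949 / 481.8 = 373.5 s

373.5 s


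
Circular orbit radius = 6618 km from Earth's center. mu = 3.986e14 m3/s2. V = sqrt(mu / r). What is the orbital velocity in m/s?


V = sqrt(3.986e14 / 6618000) = 7761 m/s

7761 m/s


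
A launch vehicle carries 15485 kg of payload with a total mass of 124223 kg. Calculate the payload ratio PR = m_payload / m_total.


PR = 15485 / 124223 = 0.1247

0.1247


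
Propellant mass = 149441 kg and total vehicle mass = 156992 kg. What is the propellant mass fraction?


PMF = 149441 / 156992 = 0.952

0.952


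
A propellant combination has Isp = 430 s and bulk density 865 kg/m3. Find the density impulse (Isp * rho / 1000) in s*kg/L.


rho*Isp = 430 * 865 / 1000 = 372 s*kg/L

372 s*kg/L


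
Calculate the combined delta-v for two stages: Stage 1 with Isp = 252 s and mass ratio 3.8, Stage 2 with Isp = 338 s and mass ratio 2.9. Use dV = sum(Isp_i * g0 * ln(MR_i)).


dV1 = 252 * 9.81 * ln(3.8) = 3300.3 m/s
dV2 = 338 * 9.81 * ln(2.9) = 3530.3 m/s
Total dV = 3300.3 + 3530.3 = 6830.6 m/s ~ 6831 m/s

6831 m/s


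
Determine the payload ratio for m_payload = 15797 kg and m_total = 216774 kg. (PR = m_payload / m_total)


PR = 15797 / 216774 = 0.0729

0.0729


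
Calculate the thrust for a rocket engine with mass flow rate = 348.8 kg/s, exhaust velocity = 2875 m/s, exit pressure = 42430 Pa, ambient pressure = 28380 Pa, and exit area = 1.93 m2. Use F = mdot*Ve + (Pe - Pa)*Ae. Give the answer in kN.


F = 348.8 * 2875 + (42430 - 28380) * 1.93 = 1.0299e+06 N = 1029.9 kN

1029.9 kN


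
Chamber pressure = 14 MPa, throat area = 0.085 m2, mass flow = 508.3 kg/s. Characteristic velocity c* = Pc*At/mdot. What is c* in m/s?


c* = 14e6 * 0.085 / 508.3 = 2341 m/s

2341 m/s


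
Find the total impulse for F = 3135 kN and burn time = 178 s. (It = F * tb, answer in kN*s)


It = 3135 * 178 = 558030 kN*s

558030 kN*s


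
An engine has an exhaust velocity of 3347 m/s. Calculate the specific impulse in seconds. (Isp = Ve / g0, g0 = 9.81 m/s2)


Isp = Ve / g0 = 3347 / 9.81 = 341.2 s

341.2 s


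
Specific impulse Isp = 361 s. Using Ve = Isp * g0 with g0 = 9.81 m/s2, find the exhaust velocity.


Ve = Isp * g0 = 361 * 9.81 = 3541.4 m/s

3541.4 m/s


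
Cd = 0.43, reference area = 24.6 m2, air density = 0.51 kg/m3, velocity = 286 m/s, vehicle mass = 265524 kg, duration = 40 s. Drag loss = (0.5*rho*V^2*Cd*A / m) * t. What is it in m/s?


D = 0.5 * 0.51 * 286^2 * 0.43 * 24.6 = 220635.71 N
a = 220635.71 / 265524 = 0.8309 m/s2
dV = 0.8309 * 40 = 33.2 m/s

33.2 m/s


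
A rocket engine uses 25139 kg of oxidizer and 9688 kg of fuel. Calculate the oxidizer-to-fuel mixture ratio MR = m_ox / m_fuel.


MR = 25139 / 9688 = 2.59

2.59


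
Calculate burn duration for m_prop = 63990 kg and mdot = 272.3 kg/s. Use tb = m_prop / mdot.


tb = 63990 / 272.3 = 235.0 s

235.0 s


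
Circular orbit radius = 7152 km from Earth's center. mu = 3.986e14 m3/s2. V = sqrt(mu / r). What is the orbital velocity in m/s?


V = sqrt(3.986e14 / 7152000) = 7465 m/s

7465 m/s


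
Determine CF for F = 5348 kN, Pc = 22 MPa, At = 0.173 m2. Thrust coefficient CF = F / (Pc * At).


CF = 5348000 / (22e6 * 0.173) = 1.41

1.41


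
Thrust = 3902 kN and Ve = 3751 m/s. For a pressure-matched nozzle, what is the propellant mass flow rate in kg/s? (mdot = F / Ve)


mdot = F / Ve = 3902000 / 3751 = 1040.3 kg/s

1040.3 kg/s


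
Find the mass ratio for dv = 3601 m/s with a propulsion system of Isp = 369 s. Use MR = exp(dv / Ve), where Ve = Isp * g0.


Ve = 369 * 9.81 = 3619.89 m/s
MR = exp(3601 / 3619.89) = 2.704

2.704


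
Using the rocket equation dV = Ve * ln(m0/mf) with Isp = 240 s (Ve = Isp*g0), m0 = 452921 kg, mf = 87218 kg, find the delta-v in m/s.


Ve = 240 * 9.81 = 2354.4 m/s
dV = 2354.4 * ln(452921/87218) = 3878 m/s

3878 m/s


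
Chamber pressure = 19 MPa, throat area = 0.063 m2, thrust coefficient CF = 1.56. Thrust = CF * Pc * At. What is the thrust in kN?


F = 1.56 * 19e6 * 0.063 = 1.8673e+06 N = 1867.3 kN

1867.3 kN


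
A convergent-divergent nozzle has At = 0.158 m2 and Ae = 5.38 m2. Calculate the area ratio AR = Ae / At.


AR = 5.38 / 0.158 = 34.1

34.1


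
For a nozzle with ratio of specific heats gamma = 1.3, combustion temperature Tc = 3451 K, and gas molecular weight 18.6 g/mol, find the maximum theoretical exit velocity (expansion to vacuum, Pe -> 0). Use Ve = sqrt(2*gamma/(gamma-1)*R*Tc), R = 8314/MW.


R = 8314 / 18.6 = 446.99 J/(kg.K)
Ve = sqrt(2 * 1.3 / (1.3 - 1) * 446.99 * 3451) = 3656 m/s

3656 m/s


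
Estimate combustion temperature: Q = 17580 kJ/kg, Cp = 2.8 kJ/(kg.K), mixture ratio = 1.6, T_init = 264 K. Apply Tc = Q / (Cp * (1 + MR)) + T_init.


Tc = 17580 / (2.8 * (1 + 1.6)) + 264 = 2679 K

2679 K


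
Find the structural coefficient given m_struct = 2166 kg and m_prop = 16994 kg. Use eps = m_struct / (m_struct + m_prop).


eps = 2166 / (2166 + 16994) = 0.113

0.113


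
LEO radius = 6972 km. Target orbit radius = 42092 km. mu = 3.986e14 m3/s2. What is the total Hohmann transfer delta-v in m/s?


V1 = sqrt(mu/r1) = 7561.19 m/s
dV1 = V1*(sqrt(2*r2/(r1+r2)) - 1) = 2343.1 m/s
V2 = sqrt(mu/r2) = 3077.29 m/s
dV2 = V2*(1 - sqrt(2*r1/(r1+r2))) = 1436.77 m/s
Total dV = 3780 m/s

3780 m/s


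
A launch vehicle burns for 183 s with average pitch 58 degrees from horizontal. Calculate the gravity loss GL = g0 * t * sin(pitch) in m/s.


GL = 9.81 * 183 * sin(58 deg) = 1522 m/s

1522 m/s


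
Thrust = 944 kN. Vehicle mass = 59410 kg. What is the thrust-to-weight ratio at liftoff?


TWR = 944000 / (59410 * 9.81) = 1.62

1.62


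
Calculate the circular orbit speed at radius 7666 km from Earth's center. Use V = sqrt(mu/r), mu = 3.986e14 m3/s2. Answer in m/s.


V = sqrt(3.986e14 / 7666000) = 7211 m/s

7211 m/s


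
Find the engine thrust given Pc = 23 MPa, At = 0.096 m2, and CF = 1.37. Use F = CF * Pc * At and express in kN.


F = 1.37 * 23e6 * 0.096 = 3.0250e+06 N = 3025.0 kN

3025.0 kN


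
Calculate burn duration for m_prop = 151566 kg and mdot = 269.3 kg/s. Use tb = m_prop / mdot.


tb = 151566 / 269.3 = 562.8 s

562.8 s


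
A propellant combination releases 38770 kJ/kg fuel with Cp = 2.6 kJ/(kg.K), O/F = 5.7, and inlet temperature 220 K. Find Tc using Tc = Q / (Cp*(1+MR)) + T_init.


Tc = 38770 / (2.6 * (1 + 5.7)) + 220 = 2446 K

2446 K


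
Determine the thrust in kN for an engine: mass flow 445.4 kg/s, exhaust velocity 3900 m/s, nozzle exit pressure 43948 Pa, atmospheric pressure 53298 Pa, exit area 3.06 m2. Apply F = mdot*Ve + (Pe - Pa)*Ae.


F = 445.4 * 3900 + (43948 - 53298) * 3.06 = 1.7084e+06 N = 1708.4 kN

1708.4 kN


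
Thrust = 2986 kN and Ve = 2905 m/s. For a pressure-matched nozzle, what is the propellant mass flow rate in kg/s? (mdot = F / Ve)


mdot = F / Ve = 2986000 / 2905 = 1027.9 kg/s

1027.9 kg/s


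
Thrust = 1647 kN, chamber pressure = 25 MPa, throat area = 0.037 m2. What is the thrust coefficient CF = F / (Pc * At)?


CF = 1647000 / (25e6 * 0.037) = 1.78

1.78


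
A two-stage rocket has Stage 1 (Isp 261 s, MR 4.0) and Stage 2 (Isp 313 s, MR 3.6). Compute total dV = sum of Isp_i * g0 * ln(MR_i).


dV1 = 261 * 9.81 * ln(4.0) = 3549.5 m/s
dV2 = 313 * 9.81 * ln(3.6) = 3933.1 m/s
Total dV = 3549.5 + 3933.1 = 7482.6 m/s ~ 7483 m/s

7483 m/s


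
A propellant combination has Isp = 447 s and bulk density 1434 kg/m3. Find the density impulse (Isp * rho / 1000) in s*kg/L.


rho*Isp = 447 * 1434 / 1000 = 641 s*kg/L

641 s*kg/L


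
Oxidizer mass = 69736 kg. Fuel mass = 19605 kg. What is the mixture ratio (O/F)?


MR = 69736 / 19605 = 3.56

3.56


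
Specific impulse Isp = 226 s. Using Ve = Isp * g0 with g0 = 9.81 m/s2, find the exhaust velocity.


Ve = Isp * g0 = 226 * 9.81 = 2217.1 m/s

2217.1 m/s


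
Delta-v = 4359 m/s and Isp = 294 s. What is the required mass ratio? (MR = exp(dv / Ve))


Ve = 294 * 9.81 = 2884.14 m/s
MR = exp(4359 / 2884.14) = 4.533

4.533


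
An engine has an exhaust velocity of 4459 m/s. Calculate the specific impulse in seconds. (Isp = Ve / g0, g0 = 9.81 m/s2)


Isp = Ve / g0 = 4459 / 9.81 = 454.5 s

454.5 s


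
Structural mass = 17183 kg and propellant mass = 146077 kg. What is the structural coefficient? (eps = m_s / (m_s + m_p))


eps = 17183 / (17183 + 146077) = 0.1052

0.1052


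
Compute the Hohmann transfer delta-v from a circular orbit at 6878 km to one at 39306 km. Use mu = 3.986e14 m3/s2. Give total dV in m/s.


V1 = sqrt(mu/r1) = 7612.68 m/s
dV1 = V1*(sqrt(2*r2/(r1+r2)) - 1) = 2319.31 m/s
V2 = sqrt(mu/r2) = 3184.49 m/s
dV2 = V2*(1 - sqrt(2*r1/(r1+r2))) = 1446.53 m/s
Total dV = 3766 m/s

3766 m/s


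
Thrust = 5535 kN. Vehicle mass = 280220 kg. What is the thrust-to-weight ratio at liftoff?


TWR = 5535000 / (280220 * 9.81) = 2.01

2.01


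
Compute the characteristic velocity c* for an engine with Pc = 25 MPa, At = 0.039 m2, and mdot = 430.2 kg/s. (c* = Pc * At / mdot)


c* = 25e6 * 0.039 / 430.2 = 2266 m/s

2266 m/s


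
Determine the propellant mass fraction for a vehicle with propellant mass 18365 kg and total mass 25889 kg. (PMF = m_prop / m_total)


PMF = 18365 / 25889 = 0.709

0.709


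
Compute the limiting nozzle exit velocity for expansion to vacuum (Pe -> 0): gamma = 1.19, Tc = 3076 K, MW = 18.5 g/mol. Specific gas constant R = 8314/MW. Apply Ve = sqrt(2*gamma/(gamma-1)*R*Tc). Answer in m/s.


R = 8314 / 18.5 = 449.41 J/(kg.K)
Ve = sqrt(2 * 1.19 / (1.19 - 1) * 449.41 * 3076) = 4161 m/s

4161 m/s


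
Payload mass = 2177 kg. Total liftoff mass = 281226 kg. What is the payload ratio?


PR = 2177 / 281226 = 0.0077

0.0077


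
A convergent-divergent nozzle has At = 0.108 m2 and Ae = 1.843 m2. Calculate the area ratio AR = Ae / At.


AR = 1.843 / 0.108 = 17.1

17.1


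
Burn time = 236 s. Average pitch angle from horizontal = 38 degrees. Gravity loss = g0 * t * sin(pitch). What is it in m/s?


GL = 9.81 * 236 * sin(38 deg) = 1425 m/s

1425 m/s


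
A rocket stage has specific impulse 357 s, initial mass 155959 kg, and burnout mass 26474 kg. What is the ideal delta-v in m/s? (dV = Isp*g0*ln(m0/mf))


Ve = 357 * 9.81 = 3502.17 m/s
dV = 3502.17 * ln(155959/26474) = 6211 m/s

6211 m/s


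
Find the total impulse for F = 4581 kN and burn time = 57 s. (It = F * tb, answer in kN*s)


It = 4581 * 57 = 261117 kN*s

261117 kN*s


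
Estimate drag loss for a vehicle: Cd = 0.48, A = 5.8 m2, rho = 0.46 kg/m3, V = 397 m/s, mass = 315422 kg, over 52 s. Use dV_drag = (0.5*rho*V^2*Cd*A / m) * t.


D = 0.5 * 0.46 * 397^2 * 0.48 * 5.8 = 100920.19 N
a = 100920.19 / 315422 = 0.32 m/s2
dV = 0.32 * 52 = 16.6 m/s

16.6 m/s


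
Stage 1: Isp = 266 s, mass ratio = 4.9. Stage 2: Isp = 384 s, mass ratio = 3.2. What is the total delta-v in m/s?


dV1 = 266 * 9.81 * ln(4.9) = 4147.0 m/s
dV2 = 384 * 9.81 * ln(3.2) = 4381.6 m/s
Total dV = 4147.0 + 4381.6 = 8528.6 m/s ~ 8529 m/s

8529 m/s


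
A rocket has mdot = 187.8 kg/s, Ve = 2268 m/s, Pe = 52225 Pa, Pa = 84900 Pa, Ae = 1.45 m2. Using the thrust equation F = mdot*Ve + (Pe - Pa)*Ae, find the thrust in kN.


F = 187.8 * 2268 + (52225 - 84900) * 1.45 = 378552.0 N = 378.6 kN

378.6 kN


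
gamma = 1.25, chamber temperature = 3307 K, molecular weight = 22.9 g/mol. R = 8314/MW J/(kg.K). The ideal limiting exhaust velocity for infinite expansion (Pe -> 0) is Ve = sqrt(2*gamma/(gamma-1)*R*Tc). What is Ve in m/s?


R = 8314 / 22.9 = 363.06 J/(kg.K)
Ve = sqrt(2 * 1.25 / (1.25 - 1) * 363.06 * 3307) = 3465 m/s

3465 m/s


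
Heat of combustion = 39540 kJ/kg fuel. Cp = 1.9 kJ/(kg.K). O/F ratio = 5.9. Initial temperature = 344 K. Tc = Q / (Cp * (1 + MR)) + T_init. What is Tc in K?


Tc = 39540 / (1.9 * (1 + 5.9)) + 344 = 3360 K

3360 K


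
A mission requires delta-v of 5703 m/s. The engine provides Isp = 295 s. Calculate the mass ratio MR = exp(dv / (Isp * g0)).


Ve = 295 * 9.81 = 2893.95 m/s
MR = exp(5703 / 2893.95) = 7.175

7.175


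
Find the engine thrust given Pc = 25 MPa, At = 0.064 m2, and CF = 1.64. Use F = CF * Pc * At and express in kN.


F = 1.64 * 25e6 * 0.064 = 2.6240e+06 N = 2624.0 kN

2624.0 kN


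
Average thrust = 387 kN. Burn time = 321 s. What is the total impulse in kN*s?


It = 387 * 321 = 124227 kN*s

124227 kN*s


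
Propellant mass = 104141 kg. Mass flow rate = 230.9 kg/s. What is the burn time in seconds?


tb = 104141 / 230.9 = 451.0 s

451.0 s


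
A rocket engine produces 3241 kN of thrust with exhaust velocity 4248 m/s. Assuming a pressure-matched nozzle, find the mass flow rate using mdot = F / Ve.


mdot = F / Ve = 3241000 / 4248 = 762.9 kg/s

762.9 kg/s


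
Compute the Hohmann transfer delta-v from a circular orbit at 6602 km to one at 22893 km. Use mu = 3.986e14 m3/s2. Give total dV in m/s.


V1 = sqrt(mu/r1) = 7770.18 m/s
dV1 = V1*(sqrt(2*r2/(r1+r2)) - 1) = 1910.89 m/s
V2 = sqrt(mu/r2) = 4172.7 m/s
dV2 = V2*(1 - sqrt(2*r1/(r1+r2))) = 1380.83 m/s
Total dV = 3292 m/s

3292 m/s


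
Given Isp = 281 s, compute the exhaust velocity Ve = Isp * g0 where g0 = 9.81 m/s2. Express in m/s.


Ve = Isp * g0 = 281 * 9.81 = 2756.6 m/s

2756.6 m/s


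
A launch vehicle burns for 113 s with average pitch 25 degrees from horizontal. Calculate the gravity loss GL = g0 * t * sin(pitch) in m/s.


GL = 9.81 * 113 * sin(25 deg) = 468 m/s

468 m/s


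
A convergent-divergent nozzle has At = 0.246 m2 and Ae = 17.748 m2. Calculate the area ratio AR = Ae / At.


AR = 17.748 / 0.246 = 72.1

72.1


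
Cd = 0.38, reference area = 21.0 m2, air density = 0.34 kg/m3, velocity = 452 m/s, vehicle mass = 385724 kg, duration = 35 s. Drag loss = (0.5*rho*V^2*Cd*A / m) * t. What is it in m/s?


D = 0.5 * 0.34 * 452^2 * 0.38 * 21.0 = 277158.81 N
a = 277158.81 / 385724 = 0.7185 m/s2
dV = 0.7185 * 35 = 25.1 m/s

25.1 m/s


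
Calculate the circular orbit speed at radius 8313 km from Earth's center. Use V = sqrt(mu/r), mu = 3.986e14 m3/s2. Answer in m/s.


V = sqrt(3.986e14 / 8313000) = 6925 m/s

6925 m/s


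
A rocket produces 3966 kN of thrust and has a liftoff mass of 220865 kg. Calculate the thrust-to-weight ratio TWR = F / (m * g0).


TWR = 3966000 / (220865 * 9.81) = 1.83

1.83


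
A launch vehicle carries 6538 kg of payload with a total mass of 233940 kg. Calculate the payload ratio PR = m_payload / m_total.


PR = 6538 / 233940 = 0.0279

0.0279


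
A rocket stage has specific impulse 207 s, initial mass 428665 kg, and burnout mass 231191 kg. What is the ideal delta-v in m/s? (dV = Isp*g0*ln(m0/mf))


Ve = 207 * 9.81 = 2030.67 m/s
dV = 2030.67 * ln(428665/231191) = 1254 m/s

1254 m/s


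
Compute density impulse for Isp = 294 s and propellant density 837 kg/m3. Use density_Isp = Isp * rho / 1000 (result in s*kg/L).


rho*Isp = 294 * 837 / 1000 = 246 s*kg/L

246 s*kg/L


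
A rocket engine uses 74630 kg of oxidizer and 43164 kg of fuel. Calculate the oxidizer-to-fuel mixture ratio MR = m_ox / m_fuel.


MR = 74630 / 43164 = 1.73

1.73


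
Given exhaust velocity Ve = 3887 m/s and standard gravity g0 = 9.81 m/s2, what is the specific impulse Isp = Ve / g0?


Isp = Ve / g0 = 3887 / 9.81 = 396.2 s

396.2 s


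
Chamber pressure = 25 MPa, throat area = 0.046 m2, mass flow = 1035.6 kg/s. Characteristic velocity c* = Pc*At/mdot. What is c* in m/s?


c* = 25e6 * 0.046 / 1035.6 = 1110 m/s

1110 m/s


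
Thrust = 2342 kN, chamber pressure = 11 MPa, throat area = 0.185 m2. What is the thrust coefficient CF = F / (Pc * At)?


CF = 2342000 / (11e6 * 0.185) = 1.15

1.15


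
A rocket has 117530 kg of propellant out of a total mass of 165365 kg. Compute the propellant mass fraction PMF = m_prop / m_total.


PMF = 117530 / 165365 = 0.711

0.711


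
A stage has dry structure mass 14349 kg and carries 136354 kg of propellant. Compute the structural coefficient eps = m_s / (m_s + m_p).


eps = 14349 / (14349 + 136354) = 0.0952

0.0952


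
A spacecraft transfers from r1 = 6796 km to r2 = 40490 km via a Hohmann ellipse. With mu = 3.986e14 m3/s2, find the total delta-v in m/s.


V1 = sqrt(mu/r1) = 7658.47 m/s
dV1 = V1*(sqrt(2*r2/(r1+r2)) - 1) = 2363.77 m/s
V2 = sqrt(mu/r2) = 3137.58 m/s
dV2 = V2*(1 - sqrt(2*r1/(r1+r2))) = 1455.41 m/s
Total dV = 3819 m/s

3819 m/s


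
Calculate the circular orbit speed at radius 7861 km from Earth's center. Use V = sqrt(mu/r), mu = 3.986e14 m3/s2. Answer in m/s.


V = sqrt(3.986e14 / 7861000) = 7121 m/s

7121 m/s


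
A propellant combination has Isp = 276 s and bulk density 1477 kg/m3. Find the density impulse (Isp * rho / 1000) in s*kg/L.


rho*Isp = 276 * 1477 / 1000 = 408 s*kg/L

408 s*kg/L


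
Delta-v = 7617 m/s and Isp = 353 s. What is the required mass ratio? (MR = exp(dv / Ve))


Ve = 353 * 9.81 = 3462.93 m/s
MR = exp(7617 / 3462.93) = 9.021

9.021


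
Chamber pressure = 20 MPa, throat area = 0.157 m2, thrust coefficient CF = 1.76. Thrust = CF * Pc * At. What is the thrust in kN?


F = 1.76 * 20e6 * 0.157 = 5.5264e+06 N = 5526.4 kN

5526.4 kN


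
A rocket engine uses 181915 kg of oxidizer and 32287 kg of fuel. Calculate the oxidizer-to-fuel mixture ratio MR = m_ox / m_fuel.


MR = 181915 / 32287 = 5.63

5.63


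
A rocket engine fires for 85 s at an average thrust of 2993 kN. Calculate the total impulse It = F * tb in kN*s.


It = 2993 * 85 = 254405 kN*s

254405 kN*s


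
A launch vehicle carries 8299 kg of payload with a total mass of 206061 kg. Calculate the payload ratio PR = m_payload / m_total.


PR = 8299 / 206061 = 0.0403

0.0403


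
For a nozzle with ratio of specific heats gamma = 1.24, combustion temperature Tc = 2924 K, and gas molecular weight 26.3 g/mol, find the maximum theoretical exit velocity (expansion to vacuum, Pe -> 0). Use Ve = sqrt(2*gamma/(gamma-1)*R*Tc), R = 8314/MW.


R = 8314 / 26.3 = 316.12 J/(kg.K)
Ve = sqrt(2 * 1.24 / (1.24 - 1) * 316.12 * 2924) = 3091 m/s

3091 m/s


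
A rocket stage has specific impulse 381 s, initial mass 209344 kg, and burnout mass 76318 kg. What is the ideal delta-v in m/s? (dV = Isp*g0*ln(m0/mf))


Ve = 381 * 9.81 = 3737.61 m/s
dV = 3737.61 * ln(209344/76318) = 3772 m/s

3772 m/s


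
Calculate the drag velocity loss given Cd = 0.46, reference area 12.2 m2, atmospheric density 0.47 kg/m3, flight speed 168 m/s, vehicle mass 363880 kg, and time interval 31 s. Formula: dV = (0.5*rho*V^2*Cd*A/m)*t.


D = 0.5 * 0.47 * 168^2 * 0.46 * 12.2 = 37222.38 N
a = 37222.38 / 363880 = 0.1023 m/s2
dV = 0.1023 * 31 = 3.2 m/s

3.2 m/s


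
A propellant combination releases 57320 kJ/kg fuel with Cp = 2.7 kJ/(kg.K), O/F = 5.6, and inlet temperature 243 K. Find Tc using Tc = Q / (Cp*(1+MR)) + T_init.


Tc = 57320 / (2.7 * (1 + 5.6)) + 243 = 3460 K

3460 K


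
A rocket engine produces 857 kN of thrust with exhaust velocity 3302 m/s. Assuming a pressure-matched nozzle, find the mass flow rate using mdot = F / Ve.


mdot = F / Ve = 857000 / 3302 = 259.5 kg/s

259.5 kg/s


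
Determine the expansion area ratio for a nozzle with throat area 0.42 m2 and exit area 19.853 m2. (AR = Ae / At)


AR = 19.853 / 0.42 = 47.3

47.3


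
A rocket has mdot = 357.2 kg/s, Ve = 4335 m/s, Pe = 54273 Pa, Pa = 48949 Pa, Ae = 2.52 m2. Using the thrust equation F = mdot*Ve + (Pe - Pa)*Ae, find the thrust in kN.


F = 357.2 * 4335 + (54273 - 48949) * 2.52 = 1.5619e+06 N = 1561.9 kN

1561.9 kN
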